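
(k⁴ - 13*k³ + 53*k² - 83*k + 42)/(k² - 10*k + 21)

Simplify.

Factor: k⁴ - 13*k³ + 53*k² - 83*k + 42 = (k - 7)·(k - 3)·(k - 2)·(k - 1);  k² - 10*k + 21 = (k - 3)·(k - 7)
Cancel the common factors (k - 7), (k - 3).

k² - 3*k + 2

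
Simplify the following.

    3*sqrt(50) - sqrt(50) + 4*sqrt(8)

18*sqrt(2)

3*sqrt(50) = 15*sqrt(2); sqrt(50) = 5*sqrt(2); 4*sqrt(8) = 8*sqrt(2)
Combine: (15 - 5 + 8)·sqrt(2) = 18*sqrt(2)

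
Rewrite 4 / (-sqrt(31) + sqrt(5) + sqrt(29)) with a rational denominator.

Group as (sqrt(5) + sqrt(29)) - sqrt(31); multiply by (sqrt(5) + sqrt(29)) + sqrt(31), then rationalise the remaining surd.

(-12*sqrt(31) + 28*sqrt(29) + 220*sqrt(5) + 8*sqrt(4495))/571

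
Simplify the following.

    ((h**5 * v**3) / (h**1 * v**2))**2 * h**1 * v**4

Inside the bracket: h**4 * v**1
Raise to the power 2: h**8 * v**2
Multiply by h**1 * v**4: add exponents.

h**9*v**6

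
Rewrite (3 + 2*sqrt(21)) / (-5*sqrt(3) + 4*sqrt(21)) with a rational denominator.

Multiply numerator and denominator by 5*sqrt(3) + 4*sqrt(21).
Denominator becomes 261; numerator becomes 15*sqrt(3) + 12*sqrt(21) + 30*sqrt(7) + 168.

(5*sqrt(3) + 4*sqrt(21) + 10*sqrt(7) + 56)/87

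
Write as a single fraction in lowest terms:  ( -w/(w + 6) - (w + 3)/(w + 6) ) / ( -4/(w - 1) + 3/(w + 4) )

(2*w**3 + 9*w**2 + w - 12)/(w**2 + 25*w + 114)

Numerator: -w/(w + 6) - (w + 3)/(w + 6) = (-2*w - 3)/(w + 6)
Denominator: -4/(w - 1) + 3/(w + 4) = (-w - 19)/(w**2 + 3*w - 4)
Divide: ((-2*w - 3)/(w + 6)) · ((w**2 + 3*w - 4)/(-w - 19)) = (2*w**3 + 9*w**2 + w - 12)/(w**2 + 25*w + 114)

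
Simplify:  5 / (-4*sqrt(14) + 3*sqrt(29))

Multiply numerator and denominator by 4*sqrt(14) + 3*sqrt(29).
Denominator becomes 37; numerator becomes 20*sqrt(14) + 15*sqrt(29).

(20*sqrt(14) + 15*sqrt(29))/37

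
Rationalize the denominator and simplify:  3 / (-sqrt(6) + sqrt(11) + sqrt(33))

(-57*sqrt(6) - 24*sqrt(33) + 42*sqrt(11) + 99*sqrt(2))/4

Group as (sqrt(11) + sqrt(33)) - sqrt(6); multiply by (sqrt(11) + sqrt(33)) + sqrt(6), then rationalise the remaining surd.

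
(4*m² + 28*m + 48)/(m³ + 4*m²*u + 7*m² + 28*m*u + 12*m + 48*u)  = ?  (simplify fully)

Factor: 4*m² + 28*m + 48 = 4·(m + 3)·(m + 4);  m³ + 4*m²*u + 7*m² + 28*m*u + 12*m + 48*u = (m + 3)·(m + 4)·(m + 4*u)
Cancel the common factors (m + 4), (m + 3).

4/(m + 4*u)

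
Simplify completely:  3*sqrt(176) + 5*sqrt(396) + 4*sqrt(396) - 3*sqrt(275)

51*sqrt(11)

3*sqrt(176) = 12*sqrt(11); 5*sqrt(396) = 30*sqrt(11); 4*sqrt(396) = 24*sqrt(11); 3*sqrt(275) = 15*sqrt(11)
Combine: (12 + 30 + 24 - 15)·sqrt(11) = 51*sqrt(11)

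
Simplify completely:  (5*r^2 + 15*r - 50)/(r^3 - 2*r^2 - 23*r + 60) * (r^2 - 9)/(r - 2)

(5*r + 15)/(r - 4)

Factor: 5*r^2 + 15*r - 50 = 5*(r - 2)*(r + 5);  r^3 - 2*r^2 - 23*r + 60 = (r - 3)*(r - 4)*(r + 5);  r^2 - 9 = (r + 3)*(r - 3)
Cancel the common factors (r - 2), (r - 3), (r + 5).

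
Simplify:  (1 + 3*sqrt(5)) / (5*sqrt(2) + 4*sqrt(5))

(-15*sqrt(10) - 5*sqrt(2) + 4*sqrt(5) + 60)/30

Multiply numerator and denominator by -5*sqrt(2) + 4*sqrt(5).
Denominator becomes 30; numerator becomes -15*sqrt(10) - 5*sqrt(2) + 4*sqrt(5) + 60.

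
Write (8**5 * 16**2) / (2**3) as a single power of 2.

8**5 = 2**15; 16**2 = 2**8; 2**3 = 2**3
Combine exponents: 2**20

2**20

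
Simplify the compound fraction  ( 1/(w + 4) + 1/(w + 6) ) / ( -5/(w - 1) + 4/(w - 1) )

Numerator: 1/(w + 4) + 1/(w + 6) = (2*w + 10)/(w² + 10*w + 24)
Denominator: -5/(w - 1) + 4/(w - 1) = -1/(w - 1)
Divide: ((2*w + 10)/(w² + 10*w + 24)) · (-w + 1) = (-2*w² - 8*w + 10)/(w² + 10*w + 24)

(-2*w² - 8*w + 10)/(w² + 10*w + 24)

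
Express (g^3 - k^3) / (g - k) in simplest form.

g^2 + g*k + k^2

Apply the difference-of-cubes factorisation and cancel (g - k).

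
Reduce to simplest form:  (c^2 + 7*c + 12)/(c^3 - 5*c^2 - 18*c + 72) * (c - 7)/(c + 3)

Factor: c^2 + 7*c + 12 = (c + 4)*(c + 3);  c^3 - 5*c^2 - 18*c + 72 = (c - 3)*(c + 4)*(c - 6)
Cancel the common factors (c + 4), (c + 3).

(c - 7)/(c^2 - 9*c + 18)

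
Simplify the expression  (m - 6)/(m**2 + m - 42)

Factor: m**2 + m - 42 = (m - 6)*(m + 7)
Cancel the common factor (m - 6).

1/(m + 7)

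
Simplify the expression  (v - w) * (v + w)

v^2 - w^2

(v+w)(v-w) = v^2 - w^2.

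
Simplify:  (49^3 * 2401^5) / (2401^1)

49^3 = 7^6; 2401^5 = 7^20; 2401^1 = 7^4
Combine exponents: 7^22

7^22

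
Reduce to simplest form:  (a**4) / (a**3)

a

Quotient: a**1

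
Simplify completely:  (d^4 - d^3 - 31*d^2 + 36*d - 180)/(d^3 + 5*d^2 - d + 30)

d - 6

Factor: d^4 - d^3 - 31*d^2 + 36*d - 180 = (d^2 - d + 5)*(d + 6)*(d - 6);  d^3 + 5*d^2 - d + 30 = (d + 6)*(d^2 - d + 5)
Cancel the common factors (d^2 - d + 5), (d + 6).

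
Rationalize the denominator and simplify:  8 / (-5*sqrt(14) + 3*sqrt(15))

(-40*sqrt(14) - 24*sqrt(15))/215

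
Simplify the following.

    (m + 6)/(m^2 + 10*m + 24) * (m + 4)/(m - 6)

Factor: m^2 + 10*m + 24 = (m + 6)*(m + 4)
Cancel the common factors (m + 4), (m + 6).

1/(m - 6)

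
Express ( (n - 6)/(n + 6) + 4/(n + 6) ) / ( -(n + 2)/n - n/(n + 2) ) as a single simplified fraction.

(-n³ + 4*n)/(2*n³ + 16*n² + 28*n + 24)

Numerator: (n - 6)/(n + 6) + 4/(n + 6) = (n - 2)/(n + 6)
Denominator: -(n + 2)/n - n/(n + 2) = (-2*n² - 4*n - 4)/(n² + 2*n)
Divide: ((n - 2)/(n + 6)) · ((n² + 2*n)/(-2*n² - 4*n - 4)) = (-n³ + 4*n)/(2*n³ + 16*n² + 28*n + 24)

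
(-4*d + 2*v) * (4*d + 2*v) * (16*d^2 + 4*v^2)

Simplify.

((2*v)+(4*d))((2*v)-(4*d)) = -16*d^2 + 4*v^2; continue pairing.

-256*d^4 + 16*v^4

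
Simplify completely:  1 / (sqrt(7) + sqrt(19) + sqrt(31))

(-2*sqrt(4123) - 5*sqrt(31) + 19*sqrt(19) + 43*sqrt(7))/507

Group as (sqrt(7) + sqrt(31)) + sqrt(19); multiply by (sqrt(7) + sqrt(31)) - sqrt(19), then rationalise the remaining surd.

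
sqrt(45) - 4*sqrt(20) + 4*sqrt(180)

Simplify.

19*sqrt(5)

sqrt(45) = 3*sqrt(5); 4*sqrt(20) = 8*sqrt(5); 4*sqrt(180) = 24*sqrt(5)
Combine: (3 - 8 + 24)·sqrt(5) = 19*sqrt(5)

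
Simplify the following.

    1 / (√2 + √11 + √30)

(-21*√11 - 39*√2 + 4*√165 + 17*√30)/201

Group as (√2 + √30) + √11; multiply by (√2 + √30) - √11, then rationalise the remaining surd.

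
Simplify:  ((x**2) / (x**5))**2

x**(-6)

Inside the bracket: (x**-3)
Raise to the power 2: (x**-6)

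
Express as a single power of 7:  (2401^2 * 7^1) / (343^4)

2401^2 = 7^8; 7^1 = 7^1; 343^4 = 7^12
Combine exponents: 7^(-3)

7^(-3)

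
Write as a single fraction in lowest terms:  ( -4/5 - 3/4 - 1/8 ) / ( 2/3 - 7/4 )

Numerator: -4/5 - 3/4 - 1/8 = -67/40
Denominator: 2/3 - 7/4 = -13/12
Divide: (-67/40) · (-12/13) = 201/130

201/130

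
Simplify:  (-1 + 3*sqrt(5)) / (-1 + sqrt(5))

(sqrt(5) + 7)/2

Multiply numerator and denominator by -sqrt(5) - 1.
Denominator becomes -4; numerator becomes -14 - 2*sqrt(5).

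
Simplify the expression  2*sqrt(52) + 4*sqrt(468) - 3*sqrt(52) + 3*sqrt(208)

2*sqrt(52) = 4*sqrt(13); 4*sqrt(468) = 24*sqrt(13); 3*sqrt(52) = 6*sqrt(13); 3*sqrt(208) = 12*sqrt(13)
Combine: (4 + 24 - 6 + 12)·sqrt(13) = 34*sqrt(13)

34*sqrt(13)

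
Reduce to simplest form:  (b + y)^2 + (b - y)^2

Write as f(b,y) + f(b,-y) and expand.

2*b^2 + 2*y^2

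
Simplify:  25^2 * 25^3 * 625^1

5^14

25^2 = 5^4; 25^3 = 5^6; 625^1 = 5^4
Combine exponents: 5^14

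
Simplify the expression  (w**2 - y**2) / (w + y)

Difference of squares: factor out (w + y).

w - y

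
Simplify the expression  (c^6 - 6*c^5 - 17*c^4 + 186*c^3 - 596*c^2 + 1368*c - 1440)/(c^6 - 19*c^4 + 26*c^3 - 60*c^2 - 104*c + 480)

Factor: c^6 - 6*c^5 - 17*c^4 + 186*c^3 - 596*c^2 + 1368*c - 1440 = (c - 5)*(c - 4)*(c^2 - c + 6)*(c + 6)*(c - 2);  c^6 - 19*c^4 + 26*c^3 - 60*c^2 - 104*c + 480 = (c^2 - c + 6)*(c - 4)*(c - 2)*(c + 2)*(c + 5)
Cancel the common factors (c^2 - c + 6), (c - 4), (c - 2).

(c^2 + c - 30)/(c^2 + 7*c + 10)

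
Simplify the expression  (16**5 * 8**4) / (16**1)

2**28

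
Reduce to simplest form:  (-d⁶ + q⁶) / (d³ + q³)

Difference of sixth powers: factor out (d³ + q³).

-d³ + q³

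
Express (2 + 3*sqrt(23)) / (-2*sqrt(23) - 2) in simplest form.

(-67 + sqrt(23))/44

Multiply numerator and denominator by -2 + 2*sqrt(23).
Denominator becomes -88; numerator becomes -2*sqrt(23) + 134.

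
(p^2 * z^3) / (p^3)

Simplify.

Quotient: (p^-1) * z^3

z^3/p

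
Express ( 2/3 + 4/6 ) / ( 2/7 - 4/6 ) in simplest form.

Numerator: 2/3 + 4/6 = 4/3
Denominator: 2/7 - 4/6 = -8/21
Divide: (4/3) · (-21/8) = -7/2

-7/2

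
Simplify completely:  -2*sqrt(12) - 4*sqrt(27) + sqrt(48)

2*sqrt(12) = 4*sqrt(3); 4*sqrt(27) = 12*sqrt(3); sqrt(48) = 4*sqrt(3)
Combine: (-4 - 12 + 4)·sqrt(3) = -12*sqrt(3)

-12*sqrt(3)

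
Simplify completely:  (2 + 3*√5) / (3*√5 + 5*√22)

Multiply numerator and denominator by -5*√22 + 3*√5.
Denominator becomes -505; numerator becomes -15*√110 - 10*√22 + 6*√5 + 45.

(-45 - 6*√5 + 10*√22 + 15*√110)/505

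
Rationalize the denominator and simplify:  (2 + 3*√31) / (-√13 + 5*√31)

(2*√13 + 10*√31 + 3*√403 + 465)/762

Multiply numerator and denominator by √13 + 5*√31.
Denominator becomes 762; numerator becomes 2*√13 + 10*√31 + 3*√403 + 465.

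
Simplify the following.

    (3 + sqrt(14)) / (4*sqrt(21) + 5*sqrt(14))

(-28*sqrt(6) - 12*sqrt(21) + 15*sqrt(14) + 70)/14

Multiply numerator and denominator by -4*sqrt(21) + 5*sqrt(14).
Denominator becomes 14; numerator becomes -28*sqrt(6) - 12*sqrt(21) + 15*sqrt(14) + 70.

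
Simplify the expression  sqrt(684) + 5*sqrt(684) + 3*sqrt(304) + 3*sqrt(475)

63*sqrt(19)

sqrt(684) = 6*sqrt(19); 5*sqrt(684) = 30*sqrt(19); 3*sqrt(304) = 12*sqrt(19); 3*sqrt(475) = 15*sqrt(19)
Combine: (6 + 30 + 12 + 15)·sqrt(19) = 63*sqrt(19)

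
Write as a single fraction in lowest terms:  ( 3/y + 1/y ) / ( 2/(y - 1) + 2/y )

Numerator: 3/y + 1/y = 4/y
Denominator: 2/(y - 1) + 2/y = (4*y - 2)/(y² - y)
Divide: (4/y) · ((y² - y)/(4*y - 2)) = (2*y - 2)/(2*y - 1)

(2*y - 2)/(2*y - 1)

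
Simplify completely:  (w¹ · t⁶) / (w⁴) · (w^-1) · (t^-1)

t⁵/w⁴

Quotient: (w^-3) · t⁶
Multiply by (w^-1) · (t^-1): add exponents.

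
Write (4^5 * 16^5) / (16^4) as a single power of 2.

2^14

4^5 = 2^10; 16^5 = 2^20; 16^4 = 2^16
Combine exponents: 2^14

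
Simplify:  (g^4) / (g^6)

g^(-2)

Quotient: (g^-2)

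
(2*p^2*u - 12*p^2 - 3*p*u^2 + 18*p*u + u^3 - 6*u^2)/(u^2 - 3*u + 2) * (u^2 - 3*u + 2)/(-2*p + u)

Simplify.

Factor: 2*p^2*u - 12*p^2 - 3*p*u^2 + 18*p*u + u^3 - 6*u^2 = (-p + u)*(-2*p + u)*(u - 6);  u^2 - 3*u + 2 = (u - 2)*(u - 1);  u^2 - 3*u + 2 = (u - 1)*(u - 2)
Cancel the common factors (-2*p + u), (u - 1), (u - 2).

-p*u + 6*p + u^2 - 6*u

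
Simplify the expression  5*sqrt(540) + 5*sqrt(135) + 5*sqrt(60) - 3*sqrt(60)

49*sqrt(15)

5*sqrt(540) = 30*sqrt(15); 5*sqrt(135) = 15*sqrt(15); 5*sqrt(60) = 10*sqrt(15); 3*sqrt(60) = 6*sqrt(15)
Combine: (30 + 15 + 10 - 6)·sqrt(15) = 49*sqrt(15)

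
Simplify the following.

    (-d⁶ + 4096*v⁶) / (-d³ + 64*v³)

d³ + 64*v³

Factor (4*v)^6 - d^6 and cancel (-d³ + 64*v³).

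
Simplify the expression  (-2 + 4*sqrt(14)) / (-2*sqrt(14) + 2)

(-27 - sqrt(14))/13

Multiply numerator and denominator by 2 + 2*sqrt(14).
Denominator becomes -52; numerator becomes 4*sqrt(14) + 108.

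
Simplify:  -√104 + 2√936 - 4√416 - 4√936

√104 = 2*√26; 2√936 = 12*√26; 4√416 = 16*√26; 4√936 = 24*√26
Combine: (-2 + 12 - 16 - 24)·√26 = -30*√26

-30*√26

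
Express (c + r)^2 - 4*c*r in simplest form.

After expansion: c^2 - 2*c*r + r^2 — a perfect-square trinomial.

(c - r)^2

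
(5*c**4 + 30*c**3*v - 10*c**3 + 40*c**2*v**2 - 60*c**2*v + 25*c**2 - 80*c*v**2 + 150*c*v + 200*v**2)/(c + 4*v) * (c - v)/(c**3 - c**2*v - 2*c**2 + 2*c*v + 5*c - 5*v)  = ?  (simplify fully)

Factor: 5*c**4 + 30*c**3*v - 10*c**3 + 40*c**2*v**2 - 60*c**2*v + 25*c**2 - 80*c*v**2 + 150*c*v + 200*v**2 = 5*(c + 4*v)*(c + 2*v)*(c**2 - 2*c + 5);  c**3 - c**2*v - 2*c**2 + 2*c*v + 5*c - 5*v = (c**2 - 2*c + 5)*(c - v)
Cancel the common factors (c**2 - 2*c + 5), (c + 4*v), (c - v).

5*c + 10*v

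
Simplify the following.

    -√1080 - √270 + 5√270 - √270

√1080 = 6*√30; √270 = 3*√30; 5√270 = 15*√30; √270 = 3*√30
Combine: (-6 - 3 + 15 - 3)·√30 = 3*√30

3*√30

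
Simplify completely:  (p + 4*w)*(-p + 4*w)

(4*w)^2 - (p)^2 = -p^2 + 16*w^2.

-p^2 + 16*w^2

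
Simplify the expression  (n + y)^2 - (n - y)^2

4*n*y

Only the odd-power cross terms survive.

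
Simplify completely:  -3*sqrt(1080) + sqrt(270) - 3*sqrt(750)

3*sqrt(1080) = 18*sqrt(30); sqrt(270) = 3*sqrt(30); 3*sqrt(750) = 15*sqrt(30)
Combine: (-18 + 3 - 15)·sqrt(30) = -30*sqrt(30)

-30*sqrt(30)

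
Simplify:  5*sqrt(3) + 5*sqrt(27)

20*sqrt(3)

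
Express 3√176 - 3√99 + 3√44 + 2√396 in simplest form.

3√176 = 12*√11; 3√99 = 9*√11; 3√44 = 6*√11; 2√396 = 12*√11
Combine: (12 - 9 + 6 + 12)·√11 = 21*√11

21*√11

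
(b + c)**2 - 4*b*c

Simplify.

Expand the square and combine the 4*b*c term.

(b - c)**2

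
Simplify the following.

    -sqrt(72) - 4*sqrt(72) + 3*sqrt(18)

-21*sqrt(2)

sqrt(72) = 6*sqrt(2); 4*sqrt(72) = 24*sqrt(2); 3*sqrt(18) = 9*sqrt(2)
Combine: (-6 - 24 + 9)·sqrt(2) = -21*sqrt(2)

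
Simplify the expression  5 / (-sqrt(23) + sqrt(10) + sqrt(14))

(-5*sqrt(23) + 95*sqrt(14) + 135*sqrt(10) + 20*sqrt(805))/559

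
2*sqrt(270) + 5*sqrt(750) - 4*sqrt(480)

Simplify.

15*sqrt(30)

2*sqrt(270) = 6*sqrt(30); 5*sqrt(750) = 25*sqrt(30); 4*sqrt(480) = 16*sqrt(30)
Combine: (6 + 25 - 16)·sqrt(30) = 15*sqrt(30)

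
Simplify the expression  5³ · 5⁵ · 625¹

5^12

5³ = 5^3; 5⁵ = 5^5; 625¹ = 5^4
Combine exponents: 5^12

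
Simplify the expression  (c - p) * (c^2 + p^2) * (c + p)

Pair the conjugate factors: (c+p)(c-p) = c^2 - p^2, then repeat with the next factor.

c^4 - p^4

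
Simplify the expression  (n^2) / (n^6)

Quotient: (n^-4)

n^(-4)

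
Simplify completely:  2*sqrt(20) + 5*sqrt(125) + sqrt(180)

35*sqrt(5)

2*sqrt(20) = 4*sqrt(5); 5*sqrt(125) = 25*sqrt(5); sqrt(180) = 6*sqrt(5)
Combine: (4 + 25 + 6)·sqrt(5) = 35*sqrt(5)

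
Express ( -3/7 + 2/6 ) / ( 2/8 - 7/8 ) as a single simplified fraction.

Numerator: -3/7 + 2/6 = -2/21
Denominator: 2/8 - 7/8 = -5/8
Divide: (-2/21) · (-8/5) = 16/105

16/105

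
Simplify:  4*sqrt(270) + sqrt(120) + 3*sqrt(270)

23*sqrt(30)

4*sqrt(270) = 12*sqrt(30); sqrt(120) = 2*sqrt(30); 3*sqrt(270) = 9*sqrt(30)
Combine: (12 + 2 + 9)·sqrt(30) = 23*sqrt(30)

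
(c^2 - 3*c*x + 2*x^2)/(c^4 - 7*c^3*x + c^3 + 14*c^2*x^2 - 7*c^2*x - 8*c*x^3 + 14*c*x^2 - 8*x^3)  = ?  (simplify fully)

-1/(-c^2 + 4*c*x - c + 4*x)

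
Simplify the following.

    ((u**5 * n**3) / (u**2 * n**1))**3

n**6*u**9

Inside the bracket: u**3 * n**2
Raise to the power 3: u**9 * n**6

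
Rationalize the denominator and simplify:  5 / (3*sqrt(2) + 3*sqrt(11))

Multiply numerator and denominator by -3*sqrt(2) + 3*sqrt(11).
Denominator becomes 81; numerator becomes -15*sqrt(2) + 15*sqrt(11).

(-5*sqrt(2) + 5*sqrt(11))/27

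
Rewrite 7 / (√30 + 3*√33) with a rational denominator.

Multiply numerator and denominator by -√30 + 3*√33.
Denominator becomes 267; numerator becomes -7*√30 + 21*√33.

(-7*√30 + 21*√33)/267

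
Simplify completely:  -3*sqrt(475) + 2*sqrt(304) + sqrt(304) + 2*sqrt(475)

3*sqrt(475) = 15*sqrt(19); 2*sqrt(304) = 8*sqrt(19); sqrt(304) = 4*sqrt(19); 2*sqrt(475) = 10*sqrt(19)
Combine: (-15 + 8 + 4 + 10)·sqrt(19) = 7*sqrt(19)

7*sqrt(19)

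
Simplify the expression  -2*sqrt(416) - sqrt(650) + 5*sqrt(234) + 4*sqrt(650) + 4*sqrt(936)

46*sqrt(26)

2*sqrt(416) = 8*sqrt(26); sqrt(650) = 5*sqrt(26); 5*sqrt(234) = 15*sqrt(26); 4*sqrt(650) = 20*sqrt(26); 4*sqrt(936) = 24*sqrt(26)
Combine: (-8 - 5 + 15 + 20 + 24)·sqrt(26) = 46*sqrt(26)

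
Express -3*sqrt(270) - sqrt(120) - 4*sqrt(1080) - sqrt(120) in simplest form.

3*sqrt(270) = 9*sqrt(30); sqrt(120) = 2*sqrt(30); 4*sqrt(1080) = 24*sqrt(30); sqrt(120) = 2*sqrt(30)
Combine: (-9 - 2 - 24 - 2)·sqrt(30) = -37*sqrt(30)

-37*sqrt(30)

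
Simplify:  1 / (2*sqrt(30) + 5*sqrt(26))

(-2*sqrt(30) + 5*sqrt(26))/530

Multiply numerator and denominator by -5*sqrt(26) + 2*sqrt(30).
Denominator becomes -530; numerator becomes -5*sqrt(26) + 2*sqrt(30).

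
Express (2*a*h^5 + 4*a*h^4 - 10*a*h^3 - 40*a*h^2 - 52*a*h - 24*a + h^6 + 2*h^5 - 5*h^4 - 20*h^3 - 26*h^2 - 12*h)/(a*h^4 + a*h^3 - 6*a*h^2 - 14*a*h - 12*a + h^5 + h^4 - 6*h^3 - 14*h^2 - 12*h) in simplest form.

(2*a*h + 2*a + h^2 + h)/(a + h)

Factor: 2*a*h^5 + 4*a*h^4 - 10*a*h^3 - 40*a*h^2 - 52*a*h - 24*a + h^6 + 2*h^5 - 5*h^4 - 20*h^3 - 26*h^2 - 12*h = (h + 2)*(h + 1)*(h^2 + 2*h + 2)*(2*a + h)*(h - 3);  a*h^4 + a*h^3 - 6*a*h^2 - 14*a*h - 12*a + h^5 + h^4 - 6*h^3 - 14*h^2 - 12*h = (h - 3)*(h^2 + 2*h + 2)*(h + 2)*(a + h)
Cancel the common factors (h^2 + 2*h + 2), (h + 2), (h - 3).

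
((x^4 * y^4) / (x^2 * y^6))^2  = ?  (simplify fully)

x^4/y^4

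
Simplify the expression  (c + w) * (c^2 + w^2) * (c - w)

Pair the conjugate factors: (c+w)(c-w) = c^2 - w^2, then repeat with the next factor.

c^4 - w^4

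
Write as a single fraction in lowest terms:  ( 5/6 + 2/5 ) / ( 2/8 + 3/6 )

74/45

Numerator: 5/6 + 2/5 = 37/30
Denominator: 2/8 + 3/6 = 3/4
Divide: (37/30) · (4/3) = 74/45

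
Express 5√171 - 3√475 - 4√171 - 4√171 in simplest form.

-24*√19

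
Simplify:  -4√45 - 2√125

4√45 = 12*√5; 2√125 = 10*√5
Combine: (-12 - 10)·√5 = -22*√5

-22*√5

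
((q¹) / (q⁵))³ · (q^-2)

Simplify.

Inside the bracket: (q^-4)
Raise to the power 3: (q^-12)
Multiply by (q^-2): add exponents.

q^(-14)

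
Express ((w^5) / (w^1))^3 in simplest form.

Inside the bracket: w^4
Raise to the power 3: w^12

w^12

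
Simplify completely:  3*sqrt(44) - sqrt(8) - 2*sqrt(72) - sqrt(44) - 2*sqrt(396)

3*sqrt(44) = 6*sqrt(11); sqrt(8) = 2*sqrt(2); 2*sqrt(72) = 12*sqrt(2); sqrt(44) = 2*sqrt(11); 2*sqrt(396) = 12*sqrt(11)

-8*sqrt(11) - 14*sqrt(2)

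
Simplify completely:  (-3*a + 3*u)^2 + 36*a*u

After expansion: 9*a^2 + 18*a*u + 9*u^2 — a perfect-square trinomial.

9*(a + u)^2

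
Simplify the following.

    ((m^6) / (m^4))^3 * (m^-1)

m^5

Inside the bracket: m^2
Raise to the power 3: m^6
Multiply by (m^-1): add exponents.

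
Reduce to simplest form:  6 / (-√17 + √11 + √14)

Group as (√11 + √14) - √17; multiply by (√11 + √14) + √17, then rationalise the remaining surd.

(-4*√17 + 7*√14 + 10*√11 + √2618)/46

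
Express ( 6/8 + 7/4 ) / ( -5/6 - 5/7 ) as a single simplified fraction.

Numerator: 6/8 + 7/4 = 5/2
Denominator: -5/6 - 5/7 = -65/42
Divide: (5/2) · (-42/65) = -21/13

-21/13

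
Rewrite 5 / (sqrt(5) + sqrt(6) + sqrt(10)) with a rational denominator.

(-100*sqrt(3) + 5*sqrt(10) + 45*sqrt(6) + 55*sqrt(5))/119

Group as (sqrt(6) + sqrt(10)) + sqrt(5); multiply by (sqrt(6) + sqrt(10)) - sqrt(5), then rationalise the remaining surd.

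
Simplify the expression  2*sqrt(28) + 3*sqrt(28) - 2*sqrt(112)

2*sqrt(28) = 4*sqrt(7); 3*sqrt(28) = 6*sqrt(7); 2*sqrt(112) = 8*sqrt(7)
Combine: (4 + 6 - 8)·sqrt(7) = 2*sqrt(7)

2*sqrt(7)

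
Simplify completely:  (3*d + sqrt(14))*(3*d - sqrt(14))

(3*d)**2 - (sqrt(14))**2 = 9*d**2 - 14.

9*d**2 - 14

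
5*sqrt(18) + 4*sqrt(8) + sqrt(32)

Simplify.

5*sqrt(18) = 15*sqrt(2); 4*sqrt(8) = 8*sqrt(2); sqrt(32) = 4*sqrt(2)
Combine: (15 + 8 + 4)·sqrt(2) = 27*sqrt(2)

27*sqrt(2)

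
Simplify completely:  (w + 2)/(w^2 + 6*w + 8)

Factor: w^2 + 6*w + 8 = (w + 4)*(w + 2)
Cancel the common factor (w + 2).

1/(w + 4)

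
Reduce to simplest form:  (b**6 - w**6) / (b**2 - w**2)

b**4 + b**2*w**2 + w**4

b**6 - w**6 factors as -(-b + w)*(b + w)*(b**2 - b*w + w**2)*(b**2 + b*w + w**2).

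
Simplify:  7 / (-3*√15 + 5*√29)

(21*√15 + 35*√29)/590

Multiply numerator and denominator by 3*√15 + 5*√29.
Denominator becomes 590; numerator becomes 21*√15 + 35*√29.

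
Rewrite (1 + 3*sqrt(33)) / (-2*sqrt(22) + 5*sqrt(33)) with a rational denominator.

(2*sqrt(22) + 5*sqrt(33) + 66*sqrt(6) + 495)/737

Multiply numerator and denominator by 2*sqrt(22) + 5*sqrt(33).
Denominator becomes 737; numerator becomes 2*sqrt(22) + 5*sqrt(33) + 66*sqrt(6) + 495.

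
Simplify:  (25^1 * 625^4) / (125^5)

25^1 = 5^2; 625^4 = 5^16; 125^5 = 5^15
Combine exponents: 5^3

5^3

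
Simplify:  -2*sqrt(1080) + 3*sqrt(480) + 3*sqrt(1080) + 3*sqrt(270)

27*sqrt(30)

2*sqrt(1080) = 12*sqrt(30); 3*sqrt(480) = 12*sqrt(30); 3*sqrt(1080) = 18*sqrt(30); 3*sqrt(270) = 9*sqrt(30)
Combine: (-12 + 12 + 18 + 9)·sqrt(30) = 27*sqrt(30)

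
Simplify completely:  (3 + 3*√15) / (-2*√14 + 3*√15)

Multiply numerator and denominator by 2*√14 + 3*√15.
Denominator becomes 79; numerator becomes 6*√14 + 9*√15 + 6*√210 + 135.

(6*√14 + 9*√15 + 6*√210 + 135)/79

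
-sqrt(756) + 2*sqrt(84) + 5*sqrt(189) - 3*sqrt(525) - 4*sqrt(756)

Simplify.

-26*sqrt(21)

sqrt(756) = 6*sqrt(21); 2*sqrt(84) = 4*sqrt(21); 5*sqrt(189) = 15*sqrt(21); 3*sqrt(525) = 15*sqrt(21); 4*sqrt(756) = 24*sqrt(21)
Combine: (-6 + 4 + 15 - 15 - 24)·sqrt(21) = -26*sqrt(21)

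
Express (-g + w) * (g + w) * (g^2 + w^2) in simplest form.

Telescope via difference of squares: (w+g)(w-g) = -g^2 + w^2, then repeat with the next factor.

-g^4 + w^4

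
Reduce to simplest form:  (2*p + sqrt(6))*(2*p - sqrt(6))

4*p**2 - 6

Product of conjugates: (P+Q)(P-Q) = P**2 - Q**2.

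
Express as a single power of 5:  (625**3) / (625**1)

625**3 = 5**12; 625**1 = 5**4
Combine exponents: 5**8

5**8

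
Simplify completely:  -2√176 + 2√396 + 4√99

16*√11

2√176 = 8*√11; 2√396 = 12*√11; 4√99 = 12*√11
Combine: (-8 + 12 + 12)·√11 = 16*√11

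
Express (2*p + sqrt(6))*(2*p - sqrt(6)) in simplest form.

Difference of squares with P = 2*p, Q = sqrt(6).

4*p^2 - 6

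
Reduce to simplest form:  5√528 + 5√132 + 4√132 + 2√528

5√528 = 20*√33; 5√132 = 10*√33; 4√132 = 8*√33; 2√528 = 8*√33
Combine: (20 + 10 + 8 + 8)·√33 = 46*√33

46*√33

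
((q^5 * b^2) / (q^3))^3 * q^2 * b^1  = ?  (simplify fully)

b^7*q^8

Inside the bracket: q^2 * b^2
Raise to the power 3: q^6 * b^6
Multiply by q^2 * b^1: add exponents.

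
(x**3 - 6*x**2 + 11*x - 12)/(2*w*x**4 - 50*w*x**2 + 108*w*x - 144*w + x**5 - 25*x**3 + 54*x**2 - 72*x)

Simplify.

1/(2*w*x + 12*w + x**2 + 6*x)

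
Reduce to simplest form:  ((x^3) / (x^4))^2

Inside the bracket: (x^-1)
Raise to the power 2: (x^-2)

x^(-2)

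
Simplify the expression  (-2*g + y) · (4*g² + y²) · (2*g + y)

-16*g⁴ + y⁴

(y+(2*g))(y-(2*g)) = -4*g² + y²; continue pairing.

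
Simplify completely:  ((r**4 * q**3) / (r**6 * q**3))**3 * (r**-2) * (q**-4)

1/(q**4*r**8)

Inside the bracket: (r**-2)
Raise to the power 3: (r**-6)
Multiply by (r**-2) * (q**-4): add exponents.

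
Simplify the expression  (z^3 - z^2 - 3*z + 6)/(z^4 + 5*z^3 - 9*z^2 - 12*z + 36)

1/(z + 6)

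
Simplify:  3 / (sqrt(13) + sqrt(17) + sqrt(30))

(-3*sqrt(6630) + 39*sqrt(17) + 51*sqrt(13))/442

Group as (sqrt(13) + sqrt(17)) + sqrt(30); multiply by (sqrt(13) + sqrt(17)) - sqrt(30), then rationalise the remaining surd.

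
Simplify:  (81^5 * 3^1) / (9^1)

3^19

81^5 = 3^20; 3^1 = 3^1; 9^1 = 3^2
Combine exponents: 3^19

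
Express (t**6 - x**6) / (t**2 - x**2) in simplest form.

t**4 + t**2*x**2 + x**4

Difference of sixth powers: factor out (t**2 - x**2).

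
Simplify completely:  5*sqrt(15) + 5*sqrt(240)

5*sqrt(15) = 5*sqrt(15); 5*sqrt(240) = 20*sqrt(15)
Combine: (5 + 20)·sqrt(15) = 25*sqrt(15)

25*sqrt(15)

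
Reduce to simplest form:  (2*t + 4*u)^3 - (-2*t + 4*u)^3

Write as f((4*u),(2*t)) - f((4*u),-(2*t)) and expand.

16*t*(t^2 + 12*u^2)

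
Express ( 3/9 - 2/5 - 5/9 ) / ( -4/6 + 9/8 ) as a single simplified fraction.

Numerator: 3/9 - 2/5 - 5/9 = -28/45
Denominator: -4/6 + 9/8 = 11/24
Divide: (-28/45) · (24/11) = -224/165

-224/165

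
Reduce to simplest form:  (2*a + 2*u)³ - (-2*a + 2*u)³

16*a*(a² + 3*u²)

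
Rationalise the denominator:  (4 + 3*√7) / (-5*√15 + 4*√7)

(-15*√105 - 84 - 20*√15 - 16*√7)/263

Multiply numerator and denominator by 4*√7 + 5*√15.
Denominator becomes -263; numerator becomes 16*√7 + 20*√15 + 84 + 15*√105.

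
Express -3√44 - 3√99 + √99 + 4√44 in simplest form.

-4*√11

3√44 = 6*√11; 3√99 = 9*√11; √99 = 3*√11; 4√44 = 8*√11
Combine: (-6 - 9 + 3 + 8)·√11 = -4*√11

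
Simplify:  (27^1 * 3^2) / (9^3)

3^(-1)

27^1 = 3^3; 3^2 = 3^2; 9^3 = 3^6
Combine exponents: 3^(-1)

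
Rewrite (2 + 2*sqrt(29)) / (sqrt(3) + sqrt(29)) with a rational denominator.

Multiply numerator and denominator by -sqrt(3) + sqrt(29).
Denominator becomes 26; numerator becomes -2*sqrt(87) - 2*sqrt(3) + 2*sqrt(29) + 58.

(-sqrt(87) - sqrt(3) + sqrt(29) + 29)/13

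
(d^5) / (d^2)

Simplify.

d^3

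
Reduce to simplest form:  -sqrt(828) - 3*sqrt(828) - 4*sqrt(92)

-32*sqrt(23)

sqrt(828) = 6*sqrt(23); 3*sqrt(828) = 18*sqrt(23); 4*sqrt(92) = 8*sqrt(23)
Combine: (-6 - 18 - 8)·sqrt(23) = -32*sqrt(23)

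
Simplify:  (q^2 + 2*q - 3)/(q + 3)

Factor: q^2 + 2*q - 3 = (q + 3)*(q - 1)
Cancel the common factor (q + 3).

q - 1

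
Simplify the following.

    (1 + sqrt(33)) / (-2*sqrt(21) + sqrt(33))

(-6*sqrt(77) - 33 - 2*sqrt(21) - sqrt(33))/51

Multiply numerator and denominator by sqrt(33) + 2*sqrt(21).
Denominator becomes -51; numerator becomes sqrt(33) + 2*sqrt(21) + 33 + 6*sqrt(77).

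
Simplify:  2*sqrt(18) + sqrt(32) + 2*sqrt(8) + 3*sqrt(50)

2*sqrt(18) = 6*sqrt(2); sqrt(32) = 4*sqrt(2); 2*sqrt(8) = 4*sqrt(2); 3*sqrt(50) = 15*sqrt(2)
Combine: (6 + 4 + 4 + 15)·sqrt(2) = 29*sqrt(2)

29*sqrt(2)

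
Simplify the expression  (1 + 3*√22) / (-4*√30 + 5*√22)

(4*√30 + 5*√22 + 24*√165 + 330)/70

Multiply numerator and denominator by 4*√30 + 5*√22.
Denominator becomes 70; numerator becomes 4*√30 + 5*√22 + 24*√165 + 330.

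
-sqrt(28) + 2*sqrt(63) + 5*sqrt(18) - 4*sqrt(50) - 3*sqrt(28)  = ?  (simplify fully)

-5*sqrt(2) - 2*sqrt(7)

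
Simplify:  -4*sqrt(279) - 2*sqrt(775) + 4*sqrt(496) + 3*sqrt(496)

6*sqrt(31)

4*sqrt(279) = 12*sqrt(31); 2*sqrt(775) = 10*sqrt(31); 4*sqrt(496) = 16*sqrt(31); 3*sqrt(496) = 12*sqrt(31)
Combine: (-12 - 10 + 16 + 12)·sqrt(31) = 6*sqrt(31)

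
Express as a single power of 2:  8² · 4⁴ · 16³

8² = 2^6; 4⁴ = 2^8; 16³ = 2^12
Combine exponents: 2^26

2^26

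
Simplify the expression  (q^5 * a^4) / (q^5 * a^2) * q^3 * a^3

a^5*q^3

Quotient: a^2
Multiply by q^3 * a^3: add exponents.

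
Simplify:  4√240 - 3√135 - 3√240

4√240 = 16*√15; 3√135 = 9*√15; 3√240 = 12*√15
Combine: (16 - 9 - 12)·√15 = -5*√15

-5*√15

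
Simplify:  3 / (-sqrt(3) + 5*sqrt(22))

Multiply numerator and denominator by sqrt(3) + 5*sqrt(22).
Denominator becomes 547; numerator becomes 3*sqrt(3) + 15*sqrt(22).

(3*sqrt(3) + 15*sqrt(22))/547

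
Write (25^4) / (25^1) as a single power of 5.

5^6

25^4 = 5^8; 25^1 = 5^2
Combine exponents: 5^6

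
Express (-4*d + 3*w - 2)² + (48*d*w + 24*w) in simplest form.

(4*d + 3*w + 2)²

After expansion: 16*d² + 24*d*w + 16*d + 9*w² + 12*w + 4 — a perfect-square trinomial.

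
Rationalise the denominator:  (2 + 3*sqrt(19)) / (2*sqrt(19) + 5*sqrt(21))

(-114 - 4*sqrt(19) + 10*sqrt(21) + 15*sqrt(399))/449

Multiply numerator and denominator by -5*sqrt(21) + 2*sqrt(19).
Denominator becomes -449; numerator becomes -15*sqrt(399) - 10*sqrt(21) + 4*sqrt(19) + 114.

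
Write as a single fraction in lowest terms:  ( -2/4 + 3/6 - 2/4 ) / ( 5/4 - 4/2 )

Numerator: -2/4 + 3/6 - 2/4 = -1/2
Denominator: 5/4 - 4/2 = -3/4
Divide: (-1/2) · (-4/3) = 2/3

2/3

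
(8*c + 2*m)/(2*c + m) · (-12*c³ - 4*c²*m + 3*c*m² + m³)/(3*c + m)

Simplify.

-16*c² + 4*c*m + 2*m²

Factor: 8*c + 2*m = 2·(4*c + m);  -12*c³ - 4*c²*m + 3*c*m² + m³ = (-2*c + m)·(2*c + m)·(3*c + m)
Cancel the common factors (3*c + m), (2*c + m).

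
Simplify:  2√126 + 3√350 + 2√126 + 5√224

2√126 = 6*√14; 3√350 = 15*√14; 2√126 = 6*√14; 5√224 = 20*√14
Combine: (6 + 15 + 6 + 20)·√14 = 47*√14

47*√14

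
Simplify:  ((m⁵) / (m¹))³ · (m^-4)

m⁸

Inside the bracket: m⁴
Raise to the power 3: m^12
Multiply by (m^-4): add exponents.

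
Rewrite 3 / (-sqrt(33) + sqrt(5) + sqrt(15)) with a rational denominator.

(39*sqrt(33) + 69*sqrt(15) + 129*sqrt(5) + 90*sqrt(11))/131

Group as (sqrt(5) + sqrt(15)) - sqrt(33); multiply by (sqrt(5) + sqrt(15)) + sqrt(33), then rationalise the remaining surd.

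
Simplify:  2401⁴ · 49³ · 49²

2401⁴ = 7^16; 49³ = 7^6; 49² = 7^4
Combine exponents: 7^26

7^26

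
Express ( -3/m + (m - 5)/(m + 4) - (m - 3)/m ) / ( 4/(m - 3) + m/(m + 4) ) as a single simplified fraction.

(-9*m + 27)/(m**2 + m + 16)

Numerator: -3/m + (m - 5)/(m + 4) - (m - 3)/m = -9/(m + 4)
Denominator: 4/(m - 3) + m/(m + 4) = (m**2 + m + 16)/(m**2 + m - 12)
Divide: (-9/(m + 4)) · ((m**2 + m - 12)/(m**2 + m + 16)) = (-9*m + 27)/(m**2 + m + 16)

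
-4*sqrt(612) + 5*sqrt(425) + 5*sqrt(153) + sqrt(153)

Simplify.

4*sqrt(612) = 24*sqrt(17); 5*sqrt(425) = 25*sqrt(17); 5*sqrt(153) = 15*sqrt(17); sqrt(153) = 3*sqrt(17)
Combine: (-24 + 25 + 15 + 3)·sqrt(17) = 19*sqrt(17)

19*sqrt(17)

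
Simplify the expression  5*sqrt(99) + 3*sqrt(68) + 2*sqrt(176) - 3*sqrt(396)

5*sqrt(11) + 6*sqrt(17)

5*sqrt(99) = 15*sqrt(11); 3*sqrt(68) = 6*sqrt(17); 2*sqrt(176) = 8*sqrt(11); 3*sqrt(396) = 18*sqrt(11)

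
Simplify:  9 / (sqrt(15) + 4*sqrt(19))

(-9*sqrt(15) + 36*sqrt(19))/289

Multiply numerator and denominator by -sqrt(15) + 4*sqrt(19).
Denominator becomes 289; numerator becomes -9*sqrt(15) + 36*sqrt(19).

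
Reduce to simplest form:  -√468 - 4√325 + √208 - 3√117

-31*√13

√468 = 6*√13; 4√325 = 20*√13; √208 = 4*√13; 3√117 = 9*√13
Combine: (-6 - 20 + 4 - 9)·√13 = -31*√13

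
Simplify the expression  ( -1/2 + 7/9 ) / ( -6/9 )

-5/12

Numerator: -1/2 + 7/9 = 5/18
Denominator: -6/9 = -2/3
Divide: (5/18) · (-3/2) = -5/12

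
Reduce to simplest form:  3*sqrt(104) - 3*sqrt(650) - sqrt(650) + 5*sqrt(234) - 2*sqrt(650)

3*sqrt(104) = 6*sqrt(26); 3*sqrt(650) = 15*sqrt(26); sqrt(650) = 5*sqrt(26); 5*sqrt(234) = 15*sqrt(26); 2*sqrt(650) = 10*sqrt(26)
Combine: (6 - 15 - 5 + 15 - 10)·sqrt(26) = -9*sqrt(26)

-9*sqrt(26)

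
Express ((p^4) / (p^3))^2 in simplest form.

p^2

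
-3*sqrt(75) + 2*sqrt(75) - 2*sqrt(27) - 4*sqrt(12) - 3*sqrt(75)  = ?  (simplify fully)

3*sqrt(75) = 15*sqrt(3); 2*sqrt(75) = 10*sqrt(3); 2*sqrt(27) = 6*sqrt(3); 4*sqrt(12) = 8*sqrt(3); 3*sqrt(75) = 15*sqrt(3)
Combine: (-15 + 10 - 6 - 8 - 15)·sqrt(3) = -34*sqrt(3)

-34*sqrt(3)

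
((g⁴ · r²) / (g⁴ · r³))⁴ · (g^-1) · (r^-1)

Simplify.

1/(g*r⁵)

Inside the bracket: (r^-1)
Raise to the power 4: (r^-4)
Multiply by (g^-1) · (r^-1): add exponents.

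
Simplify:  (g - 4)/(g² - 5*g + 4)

1/(g - 1)

Factor: g² - 5*g + 4 = (g - 1)·(g - 4)
Cancel the common factor (g - 4).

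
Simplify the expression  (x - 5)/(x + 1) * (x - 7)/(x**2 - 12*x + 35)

Factor: x**2 - 12*x + 35 = (x - 5)*(x - 7)
Cancel the common factors (x - 5), (x - 7).

1/(x + 1)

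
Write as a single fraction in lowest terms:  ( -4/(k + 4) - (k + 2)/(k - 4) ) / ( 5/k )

Numerator: -4/(k + 4) - (k + 2)/(k - 4) = (-k² - 10*k + 8)/(k² - 16)
Denominator: 5/k = 5/k
Divide: ((-k² - 10*k + 8)/(k² - 16)) · (k/5) = (-k³ - 10*k² + 8*k)/(5*k² - 80)

(-k³ - 10*k² + 8*k)/(5*k² - 80)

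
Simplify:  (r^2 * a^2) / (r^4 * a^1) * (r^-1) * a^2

a^3/r^3

Quotient: (r^-2) * a^1
Multiply by (r^-1) * a^2: add exponents.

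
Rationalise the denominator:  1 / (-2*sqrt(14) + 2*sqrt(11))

(-sqrt(14) - sqrt(11))/6

Multiply numerator and denominator by 2*sqrt(11) + 2*sqrt(14).
Denominator becomes -12; numerator becomes 2*sqrt(11) + 2*sqrt(14).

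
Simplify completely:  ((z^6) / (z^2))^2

z^8

Inside the bracket: z^4
Raise to the power 2: z^8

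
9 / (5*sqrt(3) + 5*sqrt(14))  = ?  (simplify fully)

Multiply numerator and denominator by -5*sqrt(3) + 5*sqrt(14).
Denominator becomes 275; numerator becomes -45*sqrt(3) + 45*sqrt(14).

(-9*sqrt(3) + 9*sqrt(14))/55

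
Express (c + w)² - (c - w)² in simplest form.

Write as f(c,w) - f(c,-w) and expand.

4*c*w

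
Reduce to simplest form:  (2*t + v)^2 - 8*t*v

(2*t - v)^2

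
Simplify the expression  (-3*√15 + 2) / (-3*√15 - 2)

(-12*√15 + 139)/131

Multiply numerator and denominator by -2 + 3*√15.
Denominator becomes -131; numerator becomes -139 + 12*√15.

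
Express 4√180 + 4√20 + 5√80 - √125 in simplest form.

4√180 = 24*√5; 4√20 = 8*√5; 5√80 = 20*√5; √125 = 5*√5
Combine: (24 + 8 + 20 - 5)·√5 = 47*√5

47*√5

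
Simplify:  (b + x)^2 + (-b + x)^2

2*b^2 + 2*x^2

Binomially expand both and collect terms in x, b.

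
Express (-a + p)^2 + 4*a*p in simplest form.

(a + p)^2

Expand the square and combine the 4*a*p term.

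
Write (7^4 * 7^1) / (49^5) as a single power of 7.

7^4 = 7^4; 7^1 = 7^1; 49^5 = 7^10
Combine exponents: 7^(-5)

7^(-5)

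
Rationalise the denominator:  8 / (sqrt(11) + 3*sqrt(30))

(-8*sqrt(11) + 24*sqrt(30))/259

Multiply numerator and denominator by -sqrt(11) + 3*sqrt(30).
Denominator becomes 259; numerator becomes -8*sqrt(11) + 24*sqrt(30).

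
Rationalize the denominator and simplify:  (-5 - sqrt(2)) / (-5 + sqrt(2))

Multiply numerator and denominator by -5 - sqrt(2).
Denominator becomes 23; numerator becomes 10*sqrt(2) + 27.

(sqrt(2) + 5)^2/23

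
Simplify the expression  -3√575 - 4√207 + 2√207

3√575 = 15*√23; 4√207 = 12*√23; 2√207 = 6*√23
Combine: (-15 - 12 + 6)·√23 = -21*√23

-21*√23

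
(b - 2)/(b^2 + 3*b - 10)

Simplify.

Factor: b^2 + 3*b - 10 = (b - 2)*(b + 5)
Cancel the common factor (b - 2).

1/(b + 5)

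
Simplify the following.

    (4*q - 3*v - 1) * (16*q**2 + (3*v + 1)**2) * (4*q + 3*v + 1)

Telescope via difference of squares: ((4*q)+(3*v + 1))((4*q)-(3*v + 1)) = 16*q**2 - 9*v**2 - 6*v - 1, then repeat with the next factor.

256*q**4 - 81*v**4 - 108*v**3 - 54*v**2 - 12*v - 1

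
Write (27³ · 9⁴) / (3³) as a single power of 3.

27³ = 3^9; 9⁴ = 3^8; 3³ = 3^3
Combine exponents: 3^14

3^14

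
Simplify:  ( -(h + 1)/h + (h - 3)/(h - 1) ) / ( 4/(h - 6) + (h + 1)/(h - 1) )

Numerator: -(h + 1)/h + (h - 3)/(h - 1) = (-3*h + 1)/(h**2 - h)
Denominator: 4/(h - 6) + (h + 1)/(h - 1) = (h**2 - h - 10)/(h**2 - 7*h + 6)
Divide: ((-3*h + 1)/(h**2 - h)) · ((h**2 - 7*h + 6)/(h**2 - h - 10)) = (-3*h**2 + 19*h - 6)/(h**3 - h**2 - 10*h)

(-3*h**2 + 19*h - 6)/(h**3 - h**2 - 10*h)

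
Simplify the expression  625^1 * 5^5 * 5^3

5^12

625^1 = 5^4; 5^5 = 5^5; 5^3 = 5^3
Combine exponents: 5^12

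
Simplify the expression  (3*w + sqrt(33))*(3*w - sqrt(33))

9*w^2 - 33

Difference of squares with P = 3*w, Q = sqrt(33).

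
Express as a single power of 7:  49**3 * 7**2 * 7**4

49**3 = 7**6; 7**2 = 7**2; 7**4 = 7**4
Combine exponents: 7**12

7**12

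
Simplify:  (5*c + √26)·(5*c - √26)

Difference of squares with P = 5*c, Q = √26.

25*c² - 26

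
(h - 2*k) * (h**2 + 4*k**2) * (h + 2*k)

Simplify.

h**4 - 16*k**4

Pair the conjugate factors: (h+(2*k))(h-(2*k)) = h**2 - 4*k**2, then repeat with the next factor.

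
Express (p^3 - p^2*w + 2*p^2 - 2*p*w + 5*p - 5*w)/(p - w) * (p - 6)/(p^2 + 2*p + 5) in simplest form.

p - 6

Factor: p^3 - p^2*w + 2*p^2 - 2*p*w + 5*p - 5*w = (p^2 + 2*p + 5)*(p - w)
Cancel the common factors (p^2 + 2*p + 5), (p - w).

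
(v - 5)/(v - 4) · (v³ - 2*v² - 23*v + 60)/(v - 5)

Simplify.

Factor: v³ - 2*v² - 23*v + 60 = (v - 3)·(v + 5)·(v - 4)
Cancel the common factors (v - 5), (v - 4).

v² + 2*v - 15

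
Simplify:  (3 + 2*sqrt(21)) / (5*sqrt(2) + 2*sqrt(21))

(-10*sqrt(42) - 15*sqrt(2) + 6*sqrt(21) + 84)/34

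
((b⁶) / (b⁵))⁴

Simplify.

Inside the bracket: b¹
Raise to the power 4: b⁴

b⁴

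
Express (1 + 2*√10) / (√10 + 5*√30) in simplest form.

(-20 - √10 + 5*√30 + 100*√3)/740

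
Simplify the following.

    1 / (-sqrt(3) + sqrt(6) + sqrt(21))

Group as (sqrt(6) + sqrt(21)) - sqrt(3); multiply by (sqrt(6) + sqrt(21)) + sqrt(3), then rationalise the remaining surd.

(-3*sqrt(6) - sqrt(42) + 4*sqrt(3) + 2*sqrt(21))/12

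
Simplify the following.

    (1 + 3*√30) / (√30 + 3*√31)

Multiply numerator and denominator by -3*√31 + √30.
Denominator becomes -249; numerator becomes -9*√930 - 3*√31 + √30 + 90.

(-90 - √30 + 3*√31 + 9*√930)/249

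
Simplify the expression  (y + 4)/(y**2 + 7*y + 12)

1/(y + 3)

Factor: y**2 + 7*y + 12 = (y + 3)*(y + 4)
Cancel the common factor (y + 4).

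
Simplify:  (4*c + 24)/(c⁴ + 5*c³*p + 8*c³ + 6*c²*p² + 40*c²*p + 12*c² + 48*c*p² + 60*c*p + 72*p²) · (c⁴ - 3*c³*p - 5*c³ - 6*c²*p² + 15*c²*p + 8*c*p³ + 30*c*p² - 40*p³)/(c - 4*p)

Factor: 4*c + 24 = 4·(c + 6);  c⁴ + 5*c³*p + 8*c³ + 6*c²*p² + 40*c²*p + 12*c² + 48*c*p² + 60*c*p + 72*p² = (c + 6)·(c + 2*p)·(c + 2)·(c + 3*p);  c⁴ - 3*c³*p - 5*c³ - 6*c²*p² + 15*c²*p + 8*c*p³ + 30*c*p² - 40*p³ = (c - 4*p)·(c + 2*p)·(c - 5)·(c - p)
Cancel the common factors (c + 6), (c - 4*p), (c + 2*p).

(4*c² - 4*c*p - 20*c + 20*p)/(c² + 3*c*p + 2*c + 6*p)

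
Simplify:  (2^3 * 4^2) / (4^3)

2^1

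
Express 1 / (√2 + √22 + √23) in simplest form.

(-4*√253 + √23 + 3*√22 + 43*√2)/175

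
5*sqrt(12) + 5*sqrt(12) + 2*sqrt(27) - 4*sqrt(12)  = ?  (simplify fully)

5*sqrt(12) = 10*sqrt(3); 5*sqrt(12) = 10*sqrt(3); 2*sqrt(27) = 6*sqrt(3); 4*sqrt(12) = 8*sqrt(3)
Combine: (10 + 10 + 6 - 8)·sqrt(3) = 18*sqrt(3)

18*sqrt(3)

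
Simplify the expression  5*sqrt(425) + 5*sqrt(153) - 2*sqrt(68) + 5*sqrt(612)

66*sqrt(17)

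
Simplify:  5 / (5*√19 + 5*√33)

Multiply numerator and denominator by -5*√19 + 5*√33.
Denominator becomes 350; numerator becomes -25*√19 + 25*√33.

(-√19 + √33)/14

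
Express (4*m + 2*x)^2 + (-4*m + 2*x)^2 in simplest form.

Write as f((2*x),(4*m)) + f((2*x),-(4*m)) and expand.

32*m^2 + 8*x^2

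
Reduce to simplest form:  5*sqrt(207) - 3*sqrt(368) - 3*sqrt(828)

-15*sqrt(23)

5*sqrt(207) = 15*sqrt(23); 3*sqrt(368) = 12*sqrt(23); 3*sqrt(828) = 18*sqrt(23)
Combine: (15 - 12 - 18)·sqrt(23) = -15*sqrt(23)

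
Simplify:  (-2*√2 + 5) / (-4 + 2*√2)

(-6 - √2)/4

Multiply numerator and denominator by -4 - 2*√2.
Denominator becomes 8; numerator becomes -12 - 2*√2.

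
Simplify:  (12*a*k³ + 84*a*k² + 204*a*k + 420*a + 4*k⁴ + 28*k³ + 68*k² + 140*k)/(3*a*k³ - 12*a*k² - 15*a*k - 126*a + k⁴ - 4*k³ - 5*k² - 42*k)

(4*k + 20)/(k - 6)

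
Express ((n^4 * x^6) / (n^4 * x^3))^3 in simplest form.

Inside the bracket: x^3
Raise to the power 3: x^9

x^9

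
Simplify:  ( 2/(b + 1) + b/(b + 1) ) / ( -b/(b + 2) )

(-b² - 4*b - 4)/(b² + b)

Numerator: 2/(b + 1) + b/(b + 1) = (b + 2)/(b + 1)
Denominator: -b/(b + 2) = -b/(b + 2)
Divide: ((b + 2)/(b + 1)) · (-(b + 2)/b) = (-b² - 4*b - 4)/(b² + b)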